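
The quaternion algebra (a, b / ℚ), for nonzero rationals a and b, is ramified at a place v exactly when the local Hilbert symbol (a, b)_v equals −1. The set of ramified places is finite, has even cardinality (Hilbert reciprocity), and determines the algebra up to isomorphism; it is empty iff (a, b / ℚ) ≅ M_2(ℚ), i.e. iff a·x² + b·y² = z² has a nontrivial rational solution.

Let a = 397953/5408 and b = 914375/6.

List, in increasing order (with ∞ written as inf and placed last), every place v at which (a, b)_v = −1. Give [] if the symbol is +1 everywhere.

Mod squares: a ≡ 34, b ≡ 8778. Check v ∈ {∞, 2, 3, 5, 7, 11, 13, 17, 19}.
v=5: a=5^0·(≡1), b=5^4·(≡3) mod 5; (1|5)=+1, (3|5)=-1; (−1)^{0·4·2}·(+1)^4·(-1)^0 = +1.
v=7: a=7^0·(≡6), b=7^1·(≡2) mod 7; (6|7)=-1, (2|7)=+1; (−1)^{0·1·3}·(-1)^1·(+1)^0 = -1.
v=∞: 34 > 0 and 8778 > 0  ⇒  (a,b)_∞ = +1.
v=3: a=3^4·(≡1), b=3^-1·(≡1) mod 3; (1|3)=+1, (1|3)=+1; (−1)^{4·-1·1}·(+1)^-1·(+1)^4 = +1.
v=13: a=13^-2·(≡6), b=13^0·(≡12) mod 13; (6|13)=-1, (12|13)=+1; (−1)^{-2·0·6}·(-1)^0·(+1)^-2 = +1.
v=19: a=19^0·(≡3), b=19^1·(≡6) mod 19; (3|19)=-1, (6|19)=+1; (−1)^{0·1·9}·(-1)^1·(+1)^0 = -1.
v=2: v_2(a)=-5, v_2(b)=-1; units ≡ 1, 5 (mod 8); ε·ε+αω+βω = 0·0+-5·1+-1·0 ≡ 1  ⇒  (a,b)_2 = -1.
v=11: a=11^0·(≡4), b=11^1·(≡7) mod 11; (4|11)=+1, (7|11)=-1; (−1)^{0·1·5}·(+1)^1·(-1)^0 = +1.
v=17: a=17^3·(≡15), b=17^0·(≡5) mod 17; (15|17)=+1, (5|17)=-1; (−1)^{3·0·8}·(+1)^0·(-1)^3 = -1.
Ram(34, 8778) = {2, 7, 17, 19}; no ℚ_2-point on the conic.

[2, 7, 17, 19]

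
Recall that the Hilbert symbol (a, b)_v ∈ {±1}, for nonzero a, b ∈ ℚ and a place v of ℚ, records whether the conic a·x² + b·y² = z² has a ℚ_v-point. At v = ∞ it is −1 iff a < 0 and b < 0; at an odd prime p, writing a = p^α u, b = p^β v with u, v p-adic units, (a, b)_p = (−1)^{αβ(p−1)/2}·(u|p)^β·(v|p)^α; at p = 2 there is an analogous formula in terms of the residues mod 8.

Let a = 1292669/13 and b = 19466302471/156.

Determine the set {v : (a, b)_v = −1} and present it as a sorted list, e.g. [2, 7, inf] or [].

(a, b) ≡ (342953, 11317449) mod (ℚ^×)²; places V = {2, 3, 7, 11, 13, 23, 31, 37, ∞}.
(a,b)_3: α=0, u≡2; β=-1, v≡1 (mod 3); (2|3)=-1, (1|3)=+1; sign (−1)^0·-1^-1·+1^0 = -1.
(a,b)_11: α=0, u≡2; β=1, v≡10 (mod 11); (2|11)=-1, (10|11)=-1; sign (−1)^0·-1^1·-1^0 = -1.
(a,b)_2: α=0, β=-2; u≡1, v≡1 (mod 8); ε(u)ε(v)=0·0, αω(v)=0·0, βω(u)=-2·0; sum ≡ 0  ⇒  +1.
(a,b)_23: α=1, u≡17; β=1, v≡3 (mod 23); (17|23)=-1, (3|23)=+1; sign (−1)^1·-1^1·+1^1 = +1.
(a,b)_∞: sgn(342953)=+, sgn(11317449)=+, so +1.
(a,b)_13: α=-1, u≡1; β=-1, v≡8 (mod 13); (1|13)=+1, (8|13)=-1; sign (−1)^0·+1^-1·-1^-1 = -1.
(a,b)_7: α=2, u≡2; β=2, v≡5 (mod 7); (2|7)=+1, (5|7)=-1; sign (−1)^0·+1^2·-1^2 = +1.
(a,b)_37: α=1, u≡32; β=3, v≡17 (mod 37); (32|37)=-1, (17|37)=-1; sign (−1)^0·-1^3·-1^1 = +1.
(a,b)_31: α=1, u≡17; β=1, v≡3 (mod 31); (17|31)=-1, (3|31)=-1; sign (−1)^1·-1^1·-1^1 = -1.
(342953, 11317449 / ℚ) ramifies at {3, 11, 13, 31}: a division algebra.

[3, 11, 13, 31]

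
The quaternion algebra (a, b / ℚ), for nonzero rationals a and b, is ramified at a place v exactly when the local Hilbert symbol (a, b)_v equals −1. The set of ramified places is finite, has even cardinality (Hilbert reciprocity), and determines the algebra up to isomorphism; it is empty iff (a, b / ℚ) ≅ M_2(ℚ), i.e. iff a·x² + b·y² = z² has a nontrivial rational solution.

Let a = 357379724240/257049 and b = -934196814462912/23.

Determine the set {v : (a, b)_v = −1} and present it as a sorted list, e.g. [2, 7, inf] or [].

[3, 13, 17, 23, 41, 47]

(a, b) ≡ (3767285, -15249) mod (ℚ^×)²; places V = {2, 3, 5, 7, 11, 13, 17, 23, 41, 47, ∞}.
(a,b)_23: α=1, u≡6; β=-1, v≡16 (mod 23); (6|23)=+1, (16|23)=+1; sign (−1)^1·+1^-1·+1^1 = -1.
(a,b)_11: α=2, u≡4; β=2, v≡10 (mod 11); (4|11)=+1, (10|11)=-1; sign (−1)^0·+1^2·-1^2 = +1.
(a,b)_41: α=1, u≡39; β=2, v≡14 (mod 41); (39|41)=+1, (14|41)=-1; sign (−1)^0·+1^2·-1^1 = -1.
(a,b)_5: α=1, u≡2; β=0, v≡1 (mod 5); (2|5)=-1, (1|5)=+1; sign (−1)^0·-1^0·+1^1 = +1.
(a,b)_3: α=-2, u≡2; β=1, v≡2 (mod 3); (2|3)=-1, (2|3)=-1; sign (−1)^0·-1^1·-1^-2 = -1.
(a,b)_2: α=4, β=6; u≡5, v≡7 (mod 8); ε(u)ε(v)=0·1, αω(v)=4·0, βω(u)=6·1; sum ≡ 0  ⇒  +1.
(a,b)_13: α=-4, u≡5; β=1, v≡3 (mod 13); (5|13)=-1, (3|13)=+1; sign (−1)^0·-1^1·+1^-4 = -1.
(a,b)_∞: sgn(3767285)=+, sgn(-15249)=−, so +1.
(a,b)_47: α=1, u≡13; β=2, v≡23 (mod 47); (13|47)=-1, (23|47)=-1; sign (−1)^0·-1^2·-1^1 = -1.
(a,b)_17: α=1, u≡12; β=1, v≡13 (mod 17); (12|17)=-1, (13|17)=+1; sign (−1)^0·-1^1·+1^1 = -1.
(a,b)_7: α=2, u≡1; β=2, v≡1 (mod 7); (1|7)=+1, (1|7)=+1; sign (−1)^0·+1^2·+1^2 = +1.
(3767285, -15249 / ℚ) ramifies at {3, 13, 17, 23, 41, 47}: a division algebra.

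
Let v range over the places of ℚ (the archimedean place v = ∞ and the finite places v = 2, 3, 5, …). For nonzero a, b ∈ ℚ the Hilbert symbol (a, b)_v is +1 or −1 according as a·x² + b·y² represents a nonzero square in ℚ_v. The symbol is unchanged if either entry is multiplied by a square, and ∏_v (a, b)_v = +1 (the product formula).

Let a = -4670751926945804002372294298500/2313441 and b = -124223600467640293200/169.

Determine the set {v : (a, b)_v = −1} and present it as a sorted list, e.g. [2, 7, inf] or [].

[2, 5, 23, 29, 31, inf]

Mod squares: a ≡ -4238785, b ≡ -133. Check v ∈ {∞, 2, 3, 5, 7, 13, 19, 23, 29, 31, 41}.
v=19: a=19^4·(≡4), b=19^3·(≡10) mod 19; (4|19)=+1, (10|19)=-1; (−1)^{4·3·9}·(+1)^3·(-1)^4 = +1.
v=7: a=7^6·(≡2), b=7^1·(≡2) mod 7; (2|7)=+1, (2|7)=+1; (−1)^{6·1·3}·(+1)^1·(+1)^6 = +1.
v=∞: -4238785 < 0 and -133 < 0  ⇒  (a,b)_∞ = -1.
v=29: a=29^3·(≡28), b=29^2·(≡26) mod 29; (28|29)=+1, (26|29)=-1; (−1)^{3·2·14}·(+1)^2·(-1)^3 = -1.
v=13: a=13^-4·(≡5), b=13^-2·(≡4) mod 13; (5|13)=-1, (4|13)=+1; (−1)^{-4·-2·6}·(-1)^-2·(+1)^-4 = +1.
v=5: a=5^3·(≡2), b=5^2·(≡3) mod 5; (2|5)=-1, (3|5)=-1; (−1)^{3·2·2}·(-1)^2·(-1)^3 = -1.
v=41: a=41^3·(≡15), b=41^2·(≡16) mod 41; (15|41)=-1, (16|41)=+1; (−1)^{3·2·20}·(-1)^2·(+1)^3 = +1.
v=2: v_2(a)=2, v_2(b)=4; units ≡ 7, 3 (mod 8); ε·ε+αω+βω = 1·1+2·1+4·0 ≡ 1  ⇒  (a,b)_2 = -1.
v=31: a=31^3·(≡12), b=31^2·(≡3) mod 31; (12|31)=-1, (3|31)=-1; (−1)^{3·2·15}·(-1)^2·(-1)^3 = -1.
v=23: a=23^3·(≡4), b=23^2·(≡17) mod 23; (4|23)=+1, (17|23)=-1; (−1)^{3·2·11}·(+1)^2·(-1)^3 = -1.
v=3: a=3^-4·(≡2), b=3^2·(≡2) mod 3; (2|3)=-1, (2|3)=-1; (−1)^{-4·2·1}·(-1)^2·(-1)^-4 = +1.
(-4238785, -133 / ℚ) ramifies at {2, 5, 23, 29, 31, ∞}: a division algebra.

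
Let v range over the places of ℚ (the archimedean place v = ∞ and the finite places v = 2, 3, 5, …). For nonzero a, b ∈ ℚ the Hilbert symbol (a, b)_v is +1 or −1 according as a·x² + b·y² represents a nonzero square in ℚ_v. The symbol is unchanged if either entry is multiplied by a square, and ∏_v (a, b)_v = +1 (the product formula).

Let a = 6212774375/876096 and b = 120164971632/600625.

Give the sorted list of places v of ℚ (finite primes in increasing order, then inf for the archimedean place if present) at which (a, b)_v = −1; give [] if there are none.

[2, 3, 19, 43]

Mod squares: a ≡ 18791, b ≡ 2967. Check v ∈ {∞, 2, 3, 5, 13, 19, 23, 31, 37, 43}.
v=31: a=31^0·(≡10), b=31^-2·(≡3) mod 31; (10|31)=+1, (3|31)=-1; (−1)^{0·-2·15}·(+1)^-2·(-1)^0 = +1.
v=3: a=3^-4·(≡2), b=3^1·(≡2) mod 3; (2|3)=-1, (2|3)=-1; (−1)^{-4·1·1}·(-1)^1·(-1)^-4 = -1.
v=43: a=43^1·(≡42), b=43^3·(≡12) mod 43; (42|43)=-1, (12|43)=-1; (−1)^{1·3·21}·(-1)^3·(-1)^1 = -1.
v=∞: 18791 > 0 and 2967 > 0  ⇒  (a,b)_∞ = +1.
v=2: v_2(a)=-6, v_2(b)=4; units ≡ 7, 7 (mod 8); ε·ε+αω+βω = 1·1+-6·0+4·0 ≡ 1  ⇒  (a,b)_2 = -1.
v=13: a=13^-2·(≡8), b=13^0·(≡9) mod 13; (8|13)=-1, (9|13)=+1; (−1)^{-2·0·6}·(-1)^0·(+1)^-2 = +1.
v=23: a=23^3·(≡16), b=23^1·(≡14) mod 23; (16|23)=+1, (14|23)=-1; (−1)^{3·1·11}·(+1)^1·(-1)^3 = +1.
v=5: a=5^4·(≡4), b=5^-4·(≡2) mod 5; (4|5)=+1, (2|5)=-1; (−1)^{4·-4·2}·(+1)^-4·(-1)^4 = +1.
v=37: a=37^0·(≡22), b=37^2·(≡9) mod 37; (22|37)=-1, (9|37)=+1; (−1)^{0·2·18}·(-1)^2·(+1)^0 = +1.
v=19: a=19^1·(≡1), b=19^0·(≡18) mod 19; (1|19)=+1, (18|19)=-1; (−1)^{1·0·9}·(+1)^0·(-1)^1 = -1.
Ram(18791, 2967) = {2, 3, 19, 43}; no ℚ_2-point on the conic.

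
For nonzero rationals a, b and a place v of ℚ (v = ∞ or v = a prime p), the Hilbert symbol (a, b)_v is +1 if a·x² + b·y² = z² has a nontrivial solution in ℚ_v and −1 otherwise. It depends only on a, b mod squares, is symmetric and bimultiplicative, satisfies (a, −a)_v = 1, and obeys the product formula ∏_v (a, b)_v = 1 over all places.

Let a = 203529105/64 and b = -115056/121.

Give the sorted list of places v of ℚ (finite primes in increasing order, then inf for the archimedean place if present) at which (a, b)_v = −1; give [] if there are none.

(a, b) ≡ (2512705, -799) mod (ℚ^×)²; places V = {2, 3, 5, 11, 13, 17, 29, 31, 43, 47, ∞}.
(a,b)_11: α=0, u≡6; β=-2, v≡4 (mod 11); (6|11)=-1, (4|11)=+1; sign (−1)^0·-1^-2·+1^0 = +1.
(a,b)_∞: sgn(2512705)=+, sgn(-799)=−, so +1.
(a,b)_13: α=1, u≡10; β=0, v≡5 (mod 13); (10|13)=+1, (5|13)=-1; sign (−1)^0·+1^0·-1^1 = -1.
(a,b)_43: α=1, u≡23; β=0, v≡20 (mod 43); (23|43)=+1, (20|43)=-1; sign (−1)^0·+1^0·-1^1 = -1.
(a,b)_2: α=-6, β=4; u≡1, v≡1 (mod 8); ε(u)ε(v)=0·0, αω(v)=-6·0, βω(u)=4·0; sum ≡ 0  ⇒  +1.
(a,b)_3: α=4, u≡1; β=2, v≡2 (mod 3); (1|3)=+1, (2|3)=-1; sign (−1)^0·+1^2·-1^4 = +1.
(a,b)_5: α=1, u≡4; β=0, v≡4 (mod 5); (4|5)=+1, (4|5)=+1; sign (−1)^0·+1^0·+1^1 = +1.
(a,b)_47: α=0, u≡29; β=1, v≡19 (mod 47); (29|47)=-1, (19|47)=-1; sign (−1)^0·-1^1·-1^0 = -1.
(a,b)_17: α=0, u≡3; β=1, v≡16 (mod 17); (3|17)=-1, (16|17)=+1; sign (−1)^0·-1^1·+1^0 = -1.
(a,b)_29: α=1, u≡7; β=0, v≡9 (mod 29); (7|29)=+1, (9|29)=+1; sign (−1)^0·+1^0·+1^1 = +1.
(a,b)_31: α=1, u≡29; β=0, v≡5 (mod 31); (29|31)=-1, (5|31)=+1; sign (−1)^0·-1^0·+1^1 = +1.
(2512705, -799 / ℚ) ramifies at {13, 17, 43, 47}: a division algebra.

[13, 17, 43, 47]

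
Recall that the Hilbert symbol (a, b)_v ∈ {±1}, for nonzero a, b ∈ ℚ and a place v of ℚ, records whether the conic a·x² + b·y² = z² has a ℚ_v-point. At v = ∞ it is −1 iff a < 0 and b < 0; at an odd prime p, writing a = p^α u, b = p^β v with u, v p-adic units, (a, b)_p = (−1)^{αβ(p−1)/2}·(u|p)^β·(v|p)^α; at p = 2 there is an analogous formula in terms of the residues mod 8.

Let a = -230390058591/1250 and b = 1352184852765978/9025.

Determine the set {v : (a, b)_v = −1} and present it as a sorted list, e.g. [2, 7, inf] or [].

[2, 3]

Mod squares: a ≡ -462, b ≡ 42. Check v ∈ {∞, 2, 3, 5, 7, 11, 19, 29}.
v=∞: -462 < 0 and 42 > 0  ⇒  (a,b)_∞ = +1.
v=2: v_2(a)=-1, v_2(b)=1; units ≡ 1, 5 (mod 8); ε·ε+αω+βω = 0·0+-1·1+1·0 ≡ 1  ⇒  (a,b)_2 = -1.
v=19: a=19^0·(≡2), b=19^-2·(≡1) mod 19; (2|19)=-1, (1|19)=+1; (−1)^{0·-2·9}·(-1)^-2·(+1)^0 = +1.
v=11: a=11^5·(≡6), b=11^6·(≡1) mod 11; (6|11)=-1, (1|11)=+1; (−1)^{5·6·5}·(-1)^6·(+1)^5 = +1.
v=29: a=29^2·(≡8), b=29^2·(≡20) mod 29; (8|29)=-1, (20|29)=+1; (−1)^{2·2·14}·(-1)^2·(+1)^2 = +1.
v=3: a=3^5·(≡2), b=3^3·(≡2) mod 3; (2|3)=-1, (2|3)=-1; (−1)^{5·3·1}·(-1)^3·(-1)^5 = -1.
v=7: a=7^1·(≡1), b=7^5·(≡6) mod 7; (1|7)=+1, (6|7)=-1; (−1)^{1·5·3}·(+1)^5·(-1)^1 = +1.
v=5: a=5^-4·(≡2), b=5^-2·(≡3) mod 5; (2|5)=-1, (3|5)=-1; (−1)^{-4·-2·2}·(-1)^-2·(-1)^-4 = +1.
|Ram(-462, 42)| = 2, even; anisotropic at {2, 3}.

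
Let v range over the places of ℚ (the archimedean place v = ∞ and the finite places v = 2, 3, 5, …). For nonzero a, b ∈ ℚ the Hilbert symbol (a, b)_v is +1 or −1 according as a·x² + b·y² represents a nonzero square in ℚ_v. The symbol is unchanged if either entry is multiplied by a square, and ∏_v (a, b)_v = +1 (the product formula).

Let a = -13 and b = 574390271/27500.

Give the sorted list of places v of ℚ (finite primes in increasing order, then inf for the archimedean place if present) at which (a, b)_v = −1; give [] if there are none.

Mod squares: a ≡ -13, b ≡ 1309. Check v ∈ {∞, 2, 5, 7, 11, 13, 17}.
v=13: a=13^1·(≡12), b=13^6·(≡3) mod 13; (12|13)=+1, (3|13)=+1; (−1)^{1·6·6}·(+1)^6·(+1)^1 = +1.
v=17: a=17^0·(≡4), b=17^1·(≡4) mod 17; (4|17)=+1, (4|17)=+1; (−1)^{0·1·8}·(+1)^1·(+1)^0 = +1.
v=11: a=11^0·(≡9), b=11^-1·(≡5) mod 11; (9|11)=+1, (5|11)=+1; (−1)^{0·-1·5}·(+1)^-1·(+1)^0 = +1.
v=5: a=5^0·(≡2), b=5^-4·(≡4) mod 5; (2|5)=-1, (4|5)=+1; (−1)^{0·-4·2}·(-1)^-4·(+1)^0 = +1.
v=2: v_2(a)=0, v_2(b)=-2; units ≡ 3, 5 (mod 8); ε·ε+αω+βω = 1·0+0·1+-2·1 ≡ 0  ⇒  (a,b)_2 = +1.
v=∞: -13 < 0 and 1309 > 0  ⇒  (a,b)_∞ = +1.
v=7: a=7^0·(≡1), b=7^1·(≡6) mod 7; (1|7)=+1, (6|7)=-1; (−1)^{0·1·3}·(+1)^1·(-1)^0 = +1.
Ram(a, b) = ∅: the form -13·x² + 1309·y² − z² is isotropic over every ℚ_v, so by Hasse–Minkowski it is isotropic over ℚ.

[]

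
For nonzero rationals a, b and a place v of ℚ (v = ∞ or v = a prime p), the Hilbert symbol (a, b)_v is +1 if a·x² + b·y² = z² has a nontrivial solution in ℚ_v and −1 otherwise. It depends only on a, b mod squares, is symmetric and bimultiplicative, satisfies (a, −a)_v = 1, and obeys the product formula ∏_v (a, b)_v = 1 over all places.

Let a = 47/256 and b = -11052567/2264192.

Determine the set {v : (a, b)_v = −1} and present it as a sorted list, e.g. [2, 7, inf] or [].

(a, b) ≡ (47, -2456126) mod (ℚ^×)²; places V = {2, 3, 7, 17, 19, 29, 47, 53, ∞}.
(a,b)_7: α=0, u≡3; β=-2, v≡6 (mod 7); (3|7)=-1, (6|7)=-1; sign (−1)^0·-1^-2·-1^0 = +1.
(a,b)_∞: sgn(47)=+, sgn(-2456126)=−, so +1.
(a,b)_29: α=0, u≡8; β=1, v≡27 (mod 29); (8|29)=-1, (27|29)=-1; sign (−1)^0·-1^1·-1^0 = -1.
(a,b)_47: α=1, u≡9; β=1, v≡12 (mod 47); (9|47)=+1, (12|47)=+1; sign (−1)^1·+1^1·+1^1 = -1.
(a,b)_17: α=0, u≡13; β=1, v≡5 (mod 17); (13|17)=+1, (5|17)=-1; sign (−1)^0·+1^1·-1^0 = +1.
(a,b)_53: α=0, u≡36; β=1, v≡27 (mod 53); (36|53)=+1, (27|53)=-1; sign (−1)^0·+1^1·-1^0 = +1.
(a,b)_19: α=0, u≡1; β=-2, v≡9 (mod 19); (1|19)=+1, (9|19)=+1; sign (−1)^0·+1^-2·+1^0 = +1.
(a,b)_3: α=0, u≡2; β=2, v≡1 (mod 3); (2|3)=-1, (1|3)=+1; sign (−1)^0·-1^2·+1^0 = +1.
(a,b)_2: α=-8, β=-7; u≡7, v≡1 (mod 8); ε(u)ε(v)=1·0, αω(v)=-8·0, βω(u)=-7·0; sum ≡ 0  ⇒  +1.
(47, -2456126 / ℚ) ramifies at {29, 47}: a division algebra.

[29, 47]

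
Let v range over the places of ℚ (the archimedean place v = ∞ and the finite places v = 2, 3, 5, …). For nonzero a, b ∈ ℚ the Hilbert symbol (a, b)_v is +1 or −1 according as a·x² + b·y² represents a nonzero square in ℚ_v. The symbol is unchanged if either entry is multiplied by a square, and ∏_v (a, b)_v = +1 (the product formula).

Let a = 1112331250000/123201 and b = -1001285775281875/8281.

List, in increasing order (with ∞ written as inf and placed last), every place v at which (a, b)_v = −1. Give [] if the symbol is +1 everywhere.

Mod squares: a ≡ 493, b ≡ -19. Check v ∈ {∞, 2, 3, 5, 7, 13, 17, 19, 29, 31}.
v=7: a=7^0·(≡5), b=7^-2·(≡1) mod 7; (5|7)=-1, (1|7)=+1; (−1)^{0·-2·3}·(-1)^-2·(+1)^0 = +1.
v=19: a=19^2·(≡10), b=19^3·(≡18) mod 19; (10|19)=-1, (18|19)=-1; (−1)^{2·3·9}·(-1)^3·(-1)^2 = -1.
v=29: a=29^1·(≡14), b=29^2·(≡2) mod 29; (14|29)=-1, (2|29)=-1; (−1)^{1·2·14}·(-1)^2·(-1)^1 = -1.
v=5: a=5^8·(≡3), b=5^4·(≡4) mod 5; (3|5)=-1, (4|5)=+1; (−1)^{8·4·2}·(-1)^4·(+1)^8 = +1.
v=3: a=3^-6·(≡1), b=3^0·(≡2) mod 3; (1|3)=+1, (2|3)=-1; (−1)^{-6·0·1}·(+1)^0·(-1)^-6 = +1.
v=2: v_2(a)=4, v_2(b)=0; units ≡ 5, 5 (mod 8); ε·ε+αω+βω = 0·0+4·1+0·1 ≡ 0  ⇒  (a,b)_2 = +1.
v=31: a=31^0·(≡8), b=31^2·(≡3) mod 31; (8|31)=+1, (3|31)=-1; (−1)^{0·2·15}·(+1)^2·(-1)^0 = +1.
v=∞: 493 > 0 and -19 < 0  ⇒  (a,b)_∞ = +1.
v=13: a=13^-2·(≡9), b=13^-2·(≡6) mod 13; (9|13)=+1, (6|13)=-1; (−1)^{-2·-2·6}·(+1)^-2·(-1)^-2 = +1.
v=17: a=17^1·(≡7), b=17^2·(≡13) mod 17; (7|17)=-1, (13|17)=+1; (−1)^{1·2·8}·(-1)^2·(+1)^1 = +1.
|Ram(493, -19)| = 2, even; anisotropic at {19, 29}.

[19, 29]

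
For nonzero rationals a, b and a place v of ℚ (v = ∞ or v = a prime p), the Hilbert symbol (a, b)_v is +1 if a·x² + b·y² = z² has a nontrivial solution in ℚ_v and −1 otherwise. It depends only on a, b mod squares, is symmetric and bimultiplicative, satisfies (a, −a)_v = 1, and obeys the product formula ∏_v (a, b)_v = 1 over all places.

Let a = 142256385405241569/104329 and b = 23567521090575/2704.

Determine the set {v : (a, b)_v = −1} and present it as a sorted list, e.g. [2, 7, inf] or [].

[23, 37]

Mod squares: a ≡ 141081, b ≡ 3244863. Check v ∈ {∞, 2, 3, 5, 7, 11, 13, 17, 19, 23, 31, 37, 41}.
v=7: a=7^4·(≡6), b=7^4·(≡3) mod 7; (6|7)=-1, (3|7)=-1; (−1)^{4·4·3}·(-1)^4·(-1)^4 = +1.
v=3: a=3^9·(≡2), b=3^1·(≡1) mod 3; (2|3)=-1, (1|3)=+1; (−1)^{9·1·1}·(-1)^1·(+1)^9 = +1.
v=19: a=19^-2·(≡7), b=19^0·(≡17) mod 19; (7|19)=+1, (17|19)=+1; (−1)^{-2·0·9}·(+1)^0·(+1)^-2 = +1.
v=17: a=17^-2·(≡8), b=17^0·(≡14) mod 17; (8|17)=+1, (14|17)=-1; (−1)^{-2·0·8}·(+1)^0·(-1)^-2 = +1.
v=41: a=41^1·(≡14), b=41^1·(≡13) mod 41; (14|41)=-1, (13|41)=-1; (−1)^{1·1·20}·(-1)^1·(-1)^1 = +1.
v=37: a=37^1·(≡35), b=37^1·(≡34) mod 37; (35|37)=-1, (34|37)=+1; (−1)^{1·1·18}·(-1)^1·(+1)^1 = -1.
v=31: a=31^1·(≡7), b=31^1·(≡23) mod 31; (7|31)=+1, (23|31)=-1; (−1)^{1·1·15}·(+1)^1·(-1)^1 = +1.
v=11: a=11^2·(≡7), b=11^2·(≡6) mod 11; (7|11)=-1, (6|11)=-1; (−1)^{2·2·5}·(-1)^2·(-1)^2 = +1.
v=13: a=13^0·(≡5), b=13^-2·(≡11) mod 13; (5|13)=-1, (11|13)=-1; (−1)^{0·-2·6}·(-1)^-2·(-1)^0 = +1.
v=5: a=5^0·(≡1), b=5^2·(≡2) mod 5; (1|5)=+1, (2|5)=-1; (−1)^{0·2·2}·(+1)^2·(-1)^0 = +1.
v=23: a=23^2·(≡21), b=23^1·(≡20) mod 23; (21|23)=-1, (20|23)=-1; (−1)^{2·1·11}·(-1)^1·(-1)^2 = -1.
v=∞: 141081 > 0 and 3244863 > 0  ⇒  (a,b)_∞ = +1.
v=2: v_2(a)=0, v_2(b)=-4; units ≡ 1, 7 (mod 8); ε·ε+αω+βω = 0·1+0·0+-4·0 ≡ 0  ⇒  (a,b)_2 = +1.
Ram(141081, 3244863) = {23, 37}; no ℚ_23-point on the conic.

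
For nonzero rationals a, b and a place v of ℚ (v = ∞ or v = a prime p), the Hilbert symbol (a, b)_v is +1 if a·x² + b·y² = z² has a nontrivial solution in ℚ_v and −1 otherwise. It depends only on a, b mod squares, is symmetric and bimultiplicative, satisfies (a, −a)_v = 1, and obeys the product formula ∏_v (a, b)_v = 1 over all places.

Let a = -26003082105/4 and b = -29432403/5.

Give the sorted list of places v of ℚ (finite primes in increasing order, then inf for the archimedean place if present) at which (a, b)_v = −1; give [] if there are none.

[3, 5, 11, inf]

Mod squares: a ≡ -1105, b ≡ -15015. Check v ∈ {∞, 2, 3, 5, 7, 11, 13, 17}.
v=17: a=17^1·(≡10), b=17^0·(≡4) mod 17; (10|17)=-1, (4|17)=+1; (−1)^{1·0·8}·(-1)^0·(+1)^1 = +1.
v=∞: -1105 < 0 and -15015 < 0  ⇒  (a,b)_∞ = -1.
v=5: a=5^1·(≡1), b=5^-1·(≡2) mod 5; (1|5)=+1, (2|5)=-1; (−1)^{1·-1·2}·(+1)^-1·(-1)^1 = -1.
v=13: a=13^1·(≡6), b=13^1·(≡2) mod 13; (6|13)=-1, (2|13)=-1; (−1)^{1·1·6}·(-1)^1·(-1)^1 = +1.
v=11: a=11^2·(≡7), b=11^3·(≡6) mod 11; (7|11)=-1, (6|11)=-1; (−1)^{2·3·5}·(-1)^3·(-1)^2 = -1.
v=7: a=7^4·(≡2), b=7^1·(≡1) mod 7; (2|7)=+1, (1|7)=+1; (−1)^{4·1·3}·(+1)^1·(+1)^4 = +1.
v=3: a=3^4·(≡2), b=3^5·(≡2) mod 3; (2|3)=-1, (2|3)=-1; (−1)^{4·5·1}·(-1)^5·(-1)^4 = -1.
v=2: v_2(a)=-2, v_2(b)=0; units ≡ 7, 1 (mod 8); ε·ε+αω+βω = 1·0+-2·0+0·0 ≡ 0  ⇒  (a,b)_2 = +1.
|Ram(-1105, -15015)| = 4, even; anisotropic at {3, 5, 11, ∞}.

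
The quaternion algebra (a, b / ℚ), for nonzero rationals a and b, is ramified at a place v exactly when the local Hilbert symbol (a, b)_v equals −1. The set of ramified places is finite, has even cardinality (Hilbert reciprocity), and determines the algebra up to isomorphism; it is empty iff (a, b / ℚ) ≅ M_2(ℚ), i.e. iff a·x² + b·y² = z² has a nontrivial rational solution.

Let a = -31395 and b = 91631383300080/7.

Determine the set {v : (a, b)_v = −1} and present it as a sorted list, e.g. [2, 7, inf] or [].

Mod squares: a ≡ -31395, b ≡ 10465. Check v ∈ {∞, 2, 3, 5, 7, 13, 23}.
v=3: a=3^1·(≡2), b=3^4·(≡1) mod 3; (2|3)=-1, (1|3)=+1; (−1)^{1·4·1}·(-1)^4·(+1)^1 = +1.
v=2: v_2(a)=0, v_2(b)=4; units ≡ 5, 1 (mod 8); ε·ε+αω+βω = 0·0+0·0+4·1 ≡ 0  ⇒  (a,b)_2 = +1.
v=7: a=7^1·(≡2), b=7^-1·(≡1) mod 7; (2|7)=+1, (1|7)=+1; (−1)^{1·-1·3}·(+1)^-1·(+1)^1 = -1.
v=13: a=13^1·(≡3), b=13^3·(≡9) mod 13; (3|13)=+1, (9|13)=+1; (−1)^{1·3·6}·(+1)^3·(+1)^1 = +1.
v=23: a=23^1·(≡15), b=23^5·(≡16) mod 23; (15|23)=-1, (16|23)=+1; (−1)^{1·5·11}·(-1)^5·(+1)^1 = +1.
v=5: a=5^1·(≡1), b=5^1·(≡3) mod 5; (1|5)=+1, (3|5)=-1; (−1)^{1·1·2}·(+1)^1·(-1)^1 = -1.
v=∞: -31395 < 0 and 10465 > 0  ⇒  (a,b)_∞ = +1.
Ram(-31395, 10465) = {5, 7}; no ℚ_5-point on the conic.

[5, 7]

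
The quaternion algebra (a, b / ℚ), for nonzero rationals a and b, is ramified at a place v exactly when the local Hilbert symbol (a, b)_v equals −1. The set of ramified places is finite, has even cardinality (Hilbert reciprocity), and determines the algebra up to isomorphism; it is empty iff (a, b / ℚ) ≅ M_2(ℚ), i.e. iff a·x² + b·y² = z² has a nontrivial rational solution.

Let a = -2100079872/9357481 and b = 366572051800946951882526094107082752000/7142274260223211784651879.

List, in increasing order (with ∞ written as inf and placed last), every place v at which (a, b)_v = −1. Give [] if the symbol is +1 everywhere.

Mod squares: a ≡ -93, b ≡ 36638745. Check v ∈ {∞, 2, 3, 5, 7, 11, 13, 19, 23, 29, 31}.
v=29: a=29^0·(≡22), b=29^-1·(≡6) mod 29; (22|29)=+1, (6|29)=+1; (−1)^{0·-1·14}·(+1)^-1·(+1)^0 = +1.
v=31: a=31^1·(≡14), b=31^5·(≡8) mod 31; (14|31)=+1, (8|31)=+1; (−1)^{1·5·15}·(+1)^5·(+1)^1 = -1.
v=5: a=5^0·(≡3), b=5^3·(≡4) mod 5; (3|5)=-1, (4|5)=+1; (−1)^{0·3·2}·(-1)^3·(+1)^0 = -1.
v=13: a=13^0·(≡2), b=13^1·(≡1) mod 13; (2|13)=-1, (1|13)=+1; (−1)^{0·1·6}·(-1)^1·(+1)^0 = -1.
v=11: a=11^2·(≡10), b=11^7·(≡6) mod 11; (10|11)=-1, (6|11)=-1; (−1)^{2·7·5}·(-1)^7·(-1)^2 = -1.
v=3: a=3^7·(≡2), b=3^23·(≡2) mod 3; (2|3)=-1, (2|3)=-1; (−1)^{7·23·1}·(-1)^23·(-1)^7 = -1.
v=∞: -93 < 0 and 36638745 > 0  ⇒  (a,b)_∞ = +1.
v=2: v_2(a)=8, v_2(b)=32; units ≡ 3, 1 (mod 8); ε·ε+αω+βω = 1·0+8·0+32·1 ≡ 0  ⇒  (a,b)_2 = +1.
v=23: a=23^-2·(≡17), b=23^-10·(≡14) mod 23; (17|23)=-1, (14|23)=-1; (−1)^{-2·-10·11}·(-1)^-10·(-1)^-2 = +1.
v=7: a=7^-2·(≡6), b=7^-4·(≡6) mod 7; (6|7)=-1, (6|7)=-1; (−1)^{-2·-4·3}·(-1)^-4·(-1)^-2 = +1.
v=19: a=19^-2·(≡13), b=19^-5·(≡6) mod 19; (13|19)=-1, (6|19)=+1; (−1)^{-2·-5·9}·(-1)^-5·(+1)^-2 = -1.
(-93, 36638745 / ℚ) ramifies at {3, 5, 11, 13, 19, 31}: a division algebra.

[3, 5, 11, 13, 19, 31]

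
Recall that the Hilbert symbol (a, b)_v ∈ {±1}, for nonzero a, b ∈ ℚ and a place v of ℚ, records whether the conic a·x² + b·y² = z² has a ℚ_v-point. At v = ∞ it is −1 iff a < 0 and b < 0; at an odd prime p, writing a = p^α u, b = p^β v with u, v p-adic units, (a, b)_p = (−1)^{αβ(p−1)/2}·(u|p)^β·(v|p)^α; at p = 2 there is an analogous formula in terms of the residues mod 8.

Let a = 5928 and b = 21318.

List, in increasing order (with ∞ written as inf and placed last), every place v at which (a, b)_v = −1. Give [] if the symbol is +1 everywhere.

(a, b) ≡ (1482, 21318) mod (ℚ^×)²; places V = {2, 3, 11, 13, 17, 19, ∞}.
(a,b)_2: α=3, β=1; u≡5, v≡3 (mod 8); ε(u)ε(v)=0·1, αω(v)=3·1, βω(u)=1·1; sum ≡ 0  ⇒  +1.
(a,b)_19: α=1, u≡8; β=1, v≡1 (mod 19); (8|19)=-1, (1|19)=+1; sign (−1)^1·-1^1·+1^1 = +1.
(a,b)_11: α=0, u≡10; β=1, v≡2 (mod 11); (10|11)=-1, (2|11)=-1; sign (−1)^0·-1^1·-1^0 = -1.
(a,b)_17: α=0, u≡12; β=1, v≡13 (mod 17); (12|17)=-1, (13|17)=+1; sign (−1)^0·-1^1·+1^0 = -1.
(a,b)_3: α=1, u≡2; β=1, v≡2 (mod 3); (2|3)=-1, (2|3)=-1; sign (−1)^1·-1^1·-1^1 = -1.
(a,b)_∞: sgn(1482)=+, sgn(21318)=+, so +1.
(a,b)_13: α=1, u≡1; β=0, v≡11 (mod 13); (1|13)=+1, (11|13)=-1; sign (−1)^0·+1^0·-1^1 = -1.
(1482, 21318 / ℚ) ramifies at {3, 11, 13, 17}: a division algebra.

[3, 11, 13, 17]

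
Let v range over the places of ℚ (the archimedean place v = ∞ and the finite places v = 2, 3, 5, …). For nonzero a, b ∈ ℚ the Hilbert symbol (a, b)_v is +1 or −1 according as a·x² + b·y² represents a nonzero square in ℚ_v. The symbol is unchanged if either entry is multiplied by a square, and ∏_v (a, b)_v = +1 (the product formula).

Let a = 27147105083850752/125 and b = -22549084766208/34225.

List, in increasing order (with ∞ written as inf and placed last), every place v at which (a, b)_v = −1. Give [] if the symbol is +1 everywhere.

[5, 7, 13, 31]

(a, b) ≡ (385, -403) mod (ℚ^×)²; places V = {2, 3, 5, 7, 11, 13, 31, 37, ∞}.
(a,b)_2: α=18, β=20; u≡1, v≡5 (mod 8); ε(u)ε(v)=0·0, αω(v)=18·1, βω(u)=20·0; sum ≡ 0  ⇒  +1.
(a,b)_7: α=3, u≡6; β=2, v≡3 (mod 7); (6|7)=-1, (3|7)=-1; sign (−1)^0·-1^2·-1^3 = -1.
(a,b)_5: α=-3, u≡2; β=-2, v≡3 (mod 5); (2|5)=-1, (3|5)=-1; sign (−1)^0·-1^-2·-1^-3 = -1.
(a,b)_3: α=0, u≡1; β=2, v≡2 (mod 3); (1|3)=+1, (2|3)=-1; sign (−1)^0·+1^2·-1^0 = +1.
(a,b)_∞: sgn(385)=+, sgn(-403)=−, so +1.
(a,b)_37: α=0, u≡24; β=-2, v≡34 (mod 37); (24|37)=-1, (34|37)=+1; sign (−1)^0·-1^-2·+1^0 = +1.
(a,b)_13: α=4, u≡2; β=1, v≡7 (mod 13); (2|13)=-1, (7|13)=-1; sign (−1)^0·-1^1·-1^4 = -1.
(a,b)_11: α=1, u≡8; β=2, v≡1 (mod 11); (8|11)=-1, (1|11)=+1; sign (−1)^0·-1^2·+1^1 = +1.
(a,b)_31: α=2, u≡24; β=1, v≡25 (mod 31); (24|31)=-1, (25|31)=+1; sign (−1)^0·-1^1·+1^2 = -1.
(385, -403 / ℚ) ramifies at {5, 7, 13, 31}: a division algebra.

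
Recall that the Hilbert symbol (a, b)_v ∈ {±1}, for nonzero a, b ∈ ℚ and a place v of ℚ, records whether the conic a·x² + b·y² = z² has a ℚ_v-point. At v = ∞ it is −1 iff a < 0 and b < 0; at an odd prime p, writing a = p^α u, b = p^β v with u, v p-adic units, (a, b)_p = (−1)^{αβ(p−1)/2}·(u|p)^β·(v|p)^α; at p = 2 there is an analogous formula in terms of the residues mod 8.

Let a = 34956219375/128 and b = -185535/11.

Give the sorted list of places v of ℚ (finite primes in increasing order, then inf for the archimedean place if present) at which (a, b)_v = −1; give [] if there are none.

[5, 7, 11, 23, 29, 31]

Mod squares: a ≡ 102718, b ≡ -226765. Check v ∈ {∞, 2, 3, 5, 7, 11, 19, 23, 29, 31}.
v=31: a=31^0·(≡22), b=31^1·(≡28) mod 31; (22|31)=-1, (28|31)=+1; (−1)^{0·1·15}·(-1)^1·(+1)^0 = -1.
v=19: a=19^0·(≡1), b=19^1·(≡7) mod 19; (1|19)=+1, (7|19)=+1; (−1)^{0·1·9}·(+1)^1·(+1)^0 = +1.
v=3: a=3^2·(≡1), b=3^2·(≡2) mod 3; (1|3)=+1, (2|3)=-1; (−1)^{2·2·1}·(+1)^2·(-1)^2 = +1.
v=2: v_2(a)=-7, v_2(b)=0; units ≡ 7, 3 (mod 8); ε·ε+αω+βω = 1·1+-7·1+0·0 ≡ 0  ⇒  (a,b)_2 = +1.
v=29: a=29^1·(≡4), b=29^0·(≡27) mod 29; (4|29)=+1, (27|29)=-1; (−1)^{1·0·14}·(+1)^0·(-1)^1 = -1.
v=11: a=11^3·(≡6), b=11^-1·(≡2) mod 11; (6|11)=-1, (2|11)=-1; (−1)^{3·-1·5}·(-1)^-1·(-1)^3 = -1.
v=23: a=23^1·(≡12), b=23^0·(≡11) mod 23; (12|23)=+1, (11|23)=-1; (−1)^{1·0·11}·(+1)^0·(-1)^1 = -1.
v=5: a=5^4·(≡2), b=5^1·(≡3) mod 5; (2|5)=-1, (3|5)=-1; (−1)^{4·1·2}·(-1)^1·(-1)^4 = -1.
v=∞: 102718 > 0 and -226765 < 0  ⇒  (a,b)_∞ = +1.
v=7: a=7^1·(≡4), b=7^1·(≡1) mod 7; (4|7)=+1, (1|7)=+1; (−1)^{1·1·3}·(+1)^1·(+1)^1 = -1.
Ram(102718, -226765) = {5, 7, 11, 23, 29, 31}; no ℚ_5-point on the conic.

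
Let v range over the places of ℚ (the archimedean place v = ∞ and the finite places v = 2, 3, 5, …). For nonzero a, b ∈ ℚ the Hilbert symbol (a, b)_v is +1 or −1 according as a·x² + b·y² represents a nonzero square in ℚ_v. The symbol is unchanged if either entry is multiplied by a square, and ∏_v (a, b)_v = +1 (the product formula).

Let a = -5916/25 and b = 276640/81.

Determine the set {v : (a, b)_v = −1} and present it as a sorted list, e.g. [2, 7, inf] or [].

(a, b) ≡ (-1479, 17290) mod (ℚ^×)²; places V = {2, 3, 5, 7, 13, 17, 19, 29, ∞}.
(a,b)_7: α=0, u≡5; β=1, v≡3 (mod 7); (5|7)=-1, (3|7)=-1; sign (−1)^0·-1^1·-1^0 = -1.
(a,b)_3: α=1, u≡2; β=-4, v≡1 (mod 3); (2|3)=-1, (1|3)=+1; sign (−1)^0·-1^-4·+1^1 = +1.
(a,b)_13: α=0, u≡1; β=1, v≡4 (mod 13); (1|13)=+1, (4|13)=+1; sign (−1)^0·+1^1·+1^0 = +1.
(a,b)_∞: sgn(-1479)=−, sgn(17290)=+, so +1.
(a,b)_5: α=-2, u≡4; β=1, v≡3 (mod 5); (4|5)=+1, (3|5)=-1; sign (−1)^0·+1^1·-1^-2 = +1.
(a,b)_17: α=1, u≡16; β=0, v≡13 (mod 17); (16|17)=+1, (13|17)=+1; sign (−1)^0·+1^0·+1^1 = +1.
(a,b)_2: α=2, β=5; u≡1, v≡5 (mod 8); ε(u)ε(v)=0·0, αω(v)=2·1, βω(u)=5·0; sum ≡ 0  ⇒  +1.
(a,b)_19: α=0, u≡2; β=1, v≡5 (mod 19); (2|19)=-1, (5|19)=+1; sign (−1)^0·-1^1·+1^0 = -1.
(a,b)_29: α=1, u≡22; β=0, v≡13 (mod 29); (22|29)=+1, (13|29)=+1; sign (−1)^0·+1^0·+1^1 = +1.
(-1479, 17290 / ℚ) ramifies at {7, 19}: a division algebra.

[7, 19]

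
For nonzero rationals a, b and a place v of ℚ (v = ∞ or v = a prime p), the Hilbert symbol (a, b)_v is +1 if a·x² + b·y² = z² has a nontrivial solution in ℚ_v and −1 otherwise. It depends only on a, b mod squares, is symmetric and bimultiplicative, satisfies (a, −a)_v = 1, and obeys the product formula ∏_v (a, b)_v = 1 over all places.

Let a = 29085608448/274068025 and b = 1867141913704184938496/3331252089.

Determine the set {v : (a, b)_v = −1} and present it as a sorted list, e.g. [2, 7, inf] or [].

[2, 13]

Mod squares: a ≡ 442, b ≡ 221. Check v ∈ {∞, 2, 3, 5, 7, 11, 13, 17, 19, 43, 53}.
v=3: a=3^2·(≡1), b=3^-4·(≡2) mod 3; (1|3)=+1, (2|3)=-1; (−1)^{2·-4·1}·(+1)^-4·(-1)^2 = +1.
v=∞: 442 > 0 and 221 > 0  ⇒  (a,b)_∞ = +1.
v=17: a=17^1·(≡9), b=17^3·(≡4) mod 17; (9|17)=+1, (4|17)=+1; (−1)^{1·3·8}·(+1)^3·(+1)^1 = +1.
v=5: a=5^-2·(≡3), b=5^0·(≡4) mod 5; (3|5)=-1, (4|5)=+1; (−1)^{-2·0·2}·(-1)^0·(+1)^-2 = +1.
v=43: a=43^-2·(≡30), b=43^0·(≡24) mod 43; (30|43)=-1, (24|43)=+1; (−1)^{-2·0·21}·(-1)^0·(+1)^-2 = +1.
v=7: a=7^-2·(≡1), b=7^0·(≡1) mod 7; (1|7)=+1, (1|7)=+1; (−1)^{-2·0·3}·(+1)^0·(+1)^-2 = +1.
v=13: a=13^5·(≡5), b=13^7·(≡9) mod 13; (5|13)=-1, (9|13)=+1; (−1)^{5·7·6}·(-1)^7·(+1)^5 = -1.
v=11: a=11^-2·(≡7), b=11^-4·(≡1) mod 11; (7|11)=-1, (1|11)=+1; (−1)^{-2·-4·5}·(-1)^-4·(+1)^-2 = +1.
v=2: v_2(a)=9, v_2(b)=24; units ≡ 5, 5 (mod 8); ε·ε+αω+βω = 0·0+9·1+24·1 ≡ 1  ⇒  (a,b)_2 = -1.
v=53: a=53^0·(≡5), b=53^-2·(≡10) mod 53; (5|53)=-1, (10|53)=+1; (−1)^{0·-2·26}·(-1)^-2·(+1)^0 = +1.
v=19: a=19^0·(≡7), b=19^2·(≡8) mod 19; (7|19)=+1, (8|19)=-1; (−1)^{0·2·9}·(+1)^2·(-1)^0 = +1.
Ram(442, 221) = {2, 13}; no ℚ_2-point on the conic.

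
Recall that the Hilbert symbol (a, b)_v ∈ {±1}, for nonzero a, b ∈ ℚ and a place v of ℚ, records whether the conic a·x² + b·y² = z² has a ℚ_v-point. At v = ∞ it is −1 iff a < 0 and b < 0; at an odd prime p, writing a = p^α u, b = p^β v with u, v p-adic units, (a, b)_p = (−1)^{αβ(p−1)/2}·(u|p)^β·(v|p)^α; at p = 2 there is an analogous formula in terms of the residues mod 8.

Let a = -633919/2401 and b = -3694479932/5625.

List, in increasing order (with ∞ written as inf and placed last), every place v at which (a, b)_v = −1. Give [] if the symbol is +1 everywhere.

[31, inf]

Mod squares: a ≡ -31, b ≡ -47. Check v ∈ {∞, 2, 3, 5, 7, 11, 13, 31, 47}.
v=11: a=11^2·(≡10), b=11^2·(≡7) mod 11; (10|11)=-1, (7|11)=-1; (−1)^{2·2·5}·(-1)^2·(-1)^2 = +1.
v=2: v_2(a)=0, v_2(b)=2; units ≡ 1, 1 (mod 8); ε·ε+αω+βω = 0·0+0·0+2·0 ≡ 0  ⇒  (a,b)_2 = +1.
v=7: a=7^-4·(≡1), b=7^0·(≡1) mod 7; (1|7)=+1, (1|7)=+1; (−1)^{-4·0·3}·(+1)^0·(+1)^-4 = +1.
v=3: a=3^0·(≡2), b=3^-2·(≡1) mod 3; (2|3)=-1, (1|3)=+1; (−1)^{0·-2·1}·(-1)^-2·(+1)^0 = +1.
v=47: a=47^0·(≡16), b=47^1·(≡13) mod 47; (16|47)=+1, (13|47)=-1; (−1)^{0·1·23}·(+1)^1·(-1)^0 = +1.
v=13: a=13^2·(≡5), b=13^2·(≡7) mod 13; (5|13)=-1, (7|13)=-1; (−1)^{2·2·6}·(-1)^2·(-1)^2 = +1.
v=31: a=31^1·(≡3), b=31^2·(≡6) mod 31; (3|31)=-1, (6|31)=-1; (−1)^{1·2·15}·(-1)^2·(-1)^1 = -1.
v=5: a=5^0·(≡1), b=5^-4·(≡2) mod 5; (1|5)=+1, (2|5)=-1; (−1)^{0·-4·2}·(+1)^-4·(-1)^0 = +1.
v=∞: -31 < 0 and -47 < 0  ⇒  (a,b)_∞ = -1.
(-31, -47 / ℚ) ramifies at {31, ∞}: a division algebra.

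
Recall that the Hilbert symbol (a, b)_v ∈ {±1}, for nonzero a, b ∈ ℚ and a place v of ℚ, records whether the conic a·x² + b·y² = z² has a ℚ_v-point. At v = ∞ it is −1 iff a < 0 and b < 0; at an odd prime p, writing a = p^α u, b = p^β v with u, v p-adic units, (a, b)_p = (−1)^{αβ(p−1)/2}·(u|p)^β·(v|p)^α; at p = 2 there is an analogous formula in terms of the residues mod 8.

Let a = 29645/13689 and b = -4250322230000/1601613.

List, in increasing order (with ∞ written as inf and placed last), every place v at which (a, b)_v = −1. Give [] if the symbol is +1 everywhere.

[7, 13]

Mod squares: a ≡ 5, b ≡ -19019. Check v ∈ {∞, 2, 3, 5, 7, 11, 13, 19}.
v=19: a=19^0·(≡9), b=19^1·(≡6) mod 19; (9|19)=+1, (6|19)=+1; (−1)^{0·1·9}·(+1)^1·(+1)^0 = +1.
v=13: a=13^-2·(≡6), b=13^-3·(≡11) mod 13; (6|13)=-1, (11|13)=-1; (−1)^{-2·-3·6}·(-1)^-3·(-1)^-2 = -1.
v=∞: 5 > 0 and -19019 < 0  ⇒  (a,b)_∞ = +1.
v=7: a=7^2·(≡6), b=7^5·(≡6) mod 7; (6|7)=-1, (6|7)=-1; (−1)^{2·5·3}·(-1)^5·(-1)^2 = -1.
v=2: v_2(a)=0, v_2(b)=4; units ≡ 5, 5 (mod 8); ε·ε+αω+βω = 0·0+0·1+4·1 ≡ 0  ⇒  (a,b)_2 = +1.
v=3: a=3^-4·(≡2), b=3^-6·(≡1) mod 3; (2|3)=-1, (1|3)=+1; (−1)^{-4·-6·1}·(-1)^-6·(+1)^-4 = +1.
v=5: a=5^1·(≡1), b=5^4·(≡4) mod 5; (1|5)=+1, (4|5)=+1; (−1)^{1·4·2}·(+1)^4·(+1)^1 = +1.
v=11: a=11^2·(≡5), b=11^3·(≡4) mod 11; (5|11)=+1, (4|11)=+1; (−1)^{2·3·5}·(+1)^3·(+1)^2 = +1.
Ram(5, -19019) = {7, 13}; no ℚ_7-point on the conic.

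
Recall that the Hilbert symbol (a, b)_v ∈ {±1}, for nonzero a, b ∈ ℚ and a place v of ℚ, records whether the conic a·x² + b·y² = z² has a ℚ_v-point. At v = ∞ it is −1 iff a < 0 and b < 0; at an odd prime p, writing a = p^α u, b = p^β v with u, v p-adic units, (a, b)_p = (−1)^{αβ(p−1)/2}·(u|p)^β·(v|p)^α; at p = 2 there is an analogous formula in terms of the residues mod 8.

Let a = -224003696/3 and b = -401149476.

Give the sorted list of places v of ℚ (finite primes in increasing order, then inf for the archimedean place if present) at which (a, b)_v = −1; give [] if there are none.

[2, 3, 13, inf]

(a, b) ≡ (-357, -4641) mod (ℚ^×)²; places V = {2, 3, 7, 13, 17, ∞}.
(a,b)_3: α=-1, u≡1; β=3, v≡1 (mod 3); (1|3)=+1, (1|3)=+1; sign (−1)^1·+1^3·+1^-1 = -1.
(a,b)_2: α=4, β=2; u≡3, v≡7 (mod 8); ε(u)ε(v)=1·1, αω(v)=4·0, βω(u)=2·1; sum ≡ 1  ⇒  -1.
(a,b)_17: α=1, u≡4; β=1, v≡9 (mod 17); (4|17)=+1, (9|17)=+1; sign (−1)^0·+1^1·+1^1 = +1.
(a,b)_∞: sgn(-357)=−, sgn(-4641)=−, so -1.
(a,b)_13: α=0, u≡2; β=1, v≡6 (mod 13); (2|13)=-1, (6|13)=-1; sign (−1)^0·-1^1·-1^0 = -1.
(a,b)_7: α=7, u≡5; β=5, v≡2 (mod 7); (5|7)=-1, (2|7)=+1; sign (−1)^1·-1^5·+1^7 = +1.
Ram(-357, -4641) = {2, 3, 13, ∞}; no ℚ_2-point on the conic.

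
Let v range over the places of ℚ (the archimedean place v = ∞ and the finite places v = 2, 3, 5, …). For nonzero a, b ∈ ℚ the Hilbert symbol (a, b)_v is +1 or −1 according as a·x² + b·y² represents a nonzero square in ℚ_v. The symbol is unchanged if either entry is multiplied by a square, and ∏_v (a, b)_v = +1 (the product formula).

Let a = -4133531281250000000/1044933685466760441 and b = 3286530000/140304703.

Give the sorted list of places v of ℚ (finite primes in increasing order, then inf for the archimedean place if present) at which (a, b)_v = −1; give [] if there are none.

Mod squares: a ≡ -2, b ≡ 91. Check v ∈ {∞, 2, 3, 5, 7, 11, 13, 17, 31, 37, 53}.
v=31: a=31^2·(≡27), b=31^0·(≡11) mod 31; (27|31)=-1, (11|31)=-1; (−1)^{2·0·15}·(-1)^0·(-1)^2 = +1.
v=2: v_2(a)=7, v_2(b)=4; units ≡ 7, 3 (mod 8); ε·ε+αω+βω = 1·1+7·1+4·0 ≡ 0  ⇒  (a,b)_2 = +1.
v=17: a=17^-2·(≡4), b=17^0·(≡5) mod 17; (4|17)=+1, (5|17)=-1; (−1)^{-2·0·8}·(+1)^0·(-1)^-2 = +1.
v=13: a=13^0·(≡6), b=13^1·(≡11) mod 13; (6|13)=-1, (11|13)=-1; (−1)^{0·1·6}·(-1)^1·(-1)^0 = -1.
v=3: a=3^-2·(≡1), b=3^2·(≡1) mod 3; (1|3)=+1, (1|3)=+1; (−1)^{-2·2·1}·(+1)^2·(+1)^-2 = +1.
v=∞: -2 < 0 and 91 > 0  ⇒  (a,b)_∞ = +1.
v=5: a=5^12·(≡2), b=5^4·(≡1) mod 5; (2|5)=-1, (1|5)=+1; (−1)^{12·4·2}·(-1)^4·(+1)^12 = +1.
v=37: a=37^-4·(≡15), b=37^-2·(≡23) mod 37; (15|37)=-1, (23|37)=-1; (−1)^{-4·-2·18}·(-1)^-2·(-1)^-4 = +1.
v=53: a=53^2·(≡2), b=53^2·(≡10) mod 53; (2|53)=-1, (10|53)=+1; (−1)^{2·2·26}·(-1)^2·(+1)^2 = +1.
v=11: a=11^-8·(≡9), b=11^-4·(≡3) mod 11; (9|11)=+1, (3|11)=+1; (−1)^{-8·-4·5}·(+1)^-4·(+1)^-8 = +1.
v=7: a=7^2·(≡3), b=7^-1·(≡6) mod 7; (3|7)=-1, (6|7)=-1; (−1)^{2·-1·3}·(-1)^-1·(-1)^2 = -1.
Ram(-2, 91) = {7, 13}; no ℚ_7-point on the conic.

[7, 13]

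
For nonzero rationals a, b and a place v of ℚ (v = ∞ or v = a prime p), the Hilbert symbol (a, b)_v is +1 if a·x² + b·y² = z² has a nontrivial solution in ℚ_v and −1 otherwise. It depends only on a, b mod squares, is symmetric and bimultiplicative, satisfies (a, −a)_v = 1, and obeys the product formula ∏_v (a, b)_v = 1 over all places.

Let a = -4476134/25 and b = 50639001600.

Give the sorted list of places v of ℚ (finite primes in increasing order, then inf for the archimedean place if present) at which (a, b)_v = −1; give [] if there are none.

[11, 19, 41, 43]

(a, b) ≡ (-26486, 1978086) mod (ℚ^×)²; places V = {2, 3, 5, 11, 13, 17, 19, 41, 43, ∞}.
(a,b)_∞: sgn(-26486)=−, sgn(1978086)=+, so +1.
(a,b)_5: α=-2, u≡1; β=2, v≡4 (mod 5); (1|5)=+1, (4|5)=+1; sign (−1)^0·+1^2·+1^-2 = +1.
(a,b)_11: α=0, u≡10; β=1, v≡5 (mod 11); (10|11)=-1, (5|11)=+1; sign (−1)^0·-1^1·+1^0 = -1.
(a,b)_41: α=1, u≡2; β=1, v≡29 (mod 41); (2|41)=+1, (29|41)=-1; sign (−1)^0·+1^1·-1^1 = -1.
(a,b)_3: α=0, u≡1; β=1, v≡1 (mod 3); (1|3)=+1, (1|3)=+1; sign (−1)^0·+1^1·+1^0 = +1.
(a,b)_13: α=2, u≡5; β=0, v≡5 (mod 13); (5|13)=-1, (5|13)=-1; sign (−1)^0·-1^0·-1^2 = +1.
(a,b)_19: α=1, u≡15; β=0, v≡10 (mod 19); (15|19)=-1, (10|19)=-1; sign (−1)^0·-1^0·-1^1 = -1.
(a,b)_43: α=0, u≡29; β=1, v≡9 (mod 43); (29|43)=-1, (9|43)=+1; sign (−1)^0·-1^1·+1^0 = -1.
(a,b)_2: α=1, β=11; u≡5, v≡3 (mod 8); ε(u)ε(v)=0·1, αω(v)=1·1, βω(u)=11·1; sum ≡ 0  ⇒  +1.
(a,b)_17: α=1, u≡12; β=1, v≡14 (mod 17); (12|17)=-1, (14|17)=-1; sign (−1)^0·-1^1·-1^1 = +1.
(-26486, 1978086 / ℚ) ramifies at {11, 19, 41, 43}: a division algebra.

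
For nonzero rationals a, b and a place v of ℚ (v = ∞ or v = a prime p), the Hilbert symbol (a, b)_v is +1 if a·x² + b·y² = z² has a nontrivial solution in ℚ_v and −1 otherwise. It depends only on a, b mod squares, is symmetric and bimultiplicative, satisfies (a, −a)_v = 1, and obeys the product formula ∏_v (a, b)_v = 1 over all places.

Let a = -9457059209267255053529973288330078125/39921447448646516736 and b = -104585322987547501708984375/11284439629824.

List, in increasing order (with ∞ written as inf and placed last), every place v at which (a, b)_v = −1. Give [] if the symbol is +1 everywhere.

[7, 13, 19, inf]

Mod squares: a ≡ -50141, b ≡ -7. Check v ∈ {∞, 2, 3, 5, 7, 11, 13, 17, 19, 23, 29}.
v=17: a=17^4·(≡2), b=17^2·(≡14) mod 17; (2|17)=+1, (14|17)=-1; (−1)^{4·2·8}·(+1)^2·(-1)^4 = +1.
v=23: a=23^-4·(≡20), b=23^0·(≡8) mod 23; (20|23)=-1, (8|23)=+1; (−1)^{-4·0·11}·(-1)^0·(+1)^-4 = +1.
v=∞: -50141 < 0 and -7 < 0  ⇒  (a,b)_∞ = -1.
v=19: a=19^3·(≡10), b=19^0·(≡14) mod 19; (10|19)=-1, (14|19)=-1; (−1)^{3·0·9}·(-1)^0·(-1)^3 = -1.
v=11: a=11^8·(≡6), b=11^6·(≡4) mod 11; (6|11)=-1, (4|11)=+1; (−1)^{8·6·5}·(-1)^6·(+1)^8 = +1.
v=3: a=3^-12·(≡1), b=3^-16·(≡2) mod 3; (1|3)=+1, (2|3)=-1; (−1)^{-12·-16·1}·(+1)^-16·(-1)^-12 = +1.
v=5: a=5^12·(≡1), b=5^12·(≡2) mod 5; (1|5)=+1, (2|5)=-1; (−1)^{12·12·2}·(+1)^12·(-1)^12 = +1.
v=13: a=13^3·(≡1), b=13^2·(≡5) mod 13; (1|13)=+1, (5|13)=-1; (−1)^{3·2·6}·(+1)^2·(-1)^3 = -1.
v=29: a=29^5·(≡18), b=29^4·(≡1) mod 29; (18|29)=-1, (1|29)=+1; (−1)^{5·4·14}·(-1)^4·(+1)^5 = +1.
v=7: a=7^1·(≡5), b=7^1·(≡3) mod 7; (5|7)=-1, (3|7)=-1; (−1)^{1·1·3}·(-1)^1·(-1)^1 = -1.
v=2: v_2(a)=-28, v_2(b)=-18; units ≡ 3, 1 (mod 8); ε·ε+αω+βω = 1·0+-28·0+-18·1 ≡ 0  ⇒  (a,b)_2 = +1.
|Ram(-50141, -7)| = 4, even; anisotropic at {7, 13, 19, ∞}.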